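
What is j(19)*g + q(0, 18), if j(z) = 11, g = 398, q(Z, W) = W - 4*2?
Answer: 4388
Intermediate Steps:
q(Z, W) = -8 + W (q(Z, W) = W - 8 = -8 + W)
j(19)*g + q(0, 18) = 11*398 + (-8 + 18) = 4378 + 10 = 4388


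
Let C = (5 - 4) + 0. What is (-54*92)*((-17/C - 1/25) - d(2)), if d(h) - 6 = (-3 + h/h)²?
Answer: 3358368/25 ≈ 1.3433e+5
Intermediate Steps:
C = 1 (C = 1 + 0 = 1)
d(h) = 10 (d(h) = 6 + (-3 + h/h)² = 6 + (-3 + 1)² = 6 + (-2)² = 6 + 4 = 10)
(-54*92)*((-17/C - 1/25) - d(2)) = (-54*92)*((-17/1 - 1/25) - 1*10) = -4968*((-17*1 - 1*1/25) - 10) = -4968*((-17 - 1/25) - 10) = -4968*(-426/25 - 10) = -4968*(-676/25) = 3358368/25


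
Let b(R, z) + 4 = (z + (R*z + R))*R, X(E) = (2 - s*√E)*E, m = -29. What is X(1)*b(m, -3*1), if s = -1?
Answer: -4797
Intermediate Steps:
X(E) = E*(2 + √E) (X(E) = (2 - (-1)*√E)*E = (2 + √E)*E = E*(2 + √E))
b(R, z) = -4 + R*(R + z + R*z) (b(R, z) = -4 + (z + (R*z + R))*R = -4 + (z + (R + R*z))*R = -4 + (R + z + R*z)*R = -4 + R*(R + z + R*z))
X(1)*b(m, -3*1) = (1^(3/2) + 2*1)*(-4 + (-29)² - (-87) - 3*1*(-29)²) = (1 + 2)*(-4 + 841 - 29*(-3) - 3*841) = 3*(-4 + 841 + 87 - 2523) = 3*(-1599) = -4797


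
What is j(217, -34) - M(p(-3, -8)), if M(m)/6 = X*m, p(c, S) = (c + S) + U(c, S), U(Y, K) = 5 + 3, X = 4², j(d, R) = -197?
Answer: 91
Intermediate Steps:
X = 16
U(Y, K) = 8
p(c, S) = 8 + S + c (p(c, S) = (c + S) + 8 = (S + c) + 8 = 8 + S + c)
M(m) = 96*m (M(m) = 6*(16*m) = 96*m)
j(217, -34) - M(p(-3, -8)) = -197 - 96*(8 - 8 - 3) = -197 - 96*(-3) = -197 - 1*(-288) = -197 + 288 = 91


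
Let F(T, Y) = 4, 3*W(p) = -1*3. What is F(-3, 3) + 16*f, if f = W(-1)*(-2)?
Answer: 36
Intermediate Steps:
W(p) = -1 (W(p) = (-1*3)/3 = (⅓)*(-3) = -1)
f = 2 (f = -1*(-2) = 2)
F(-3, 3) + 16*f = 4 + 16*2 = 4 + 32 = 36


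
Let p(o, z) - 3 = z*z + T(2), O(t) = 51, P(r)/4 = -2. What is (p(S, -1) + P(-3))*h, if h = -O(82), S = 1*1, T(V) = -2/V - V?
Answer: 357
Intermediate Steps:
P(r) = -8 (P(r) = 4*(-2) = -8)
T(V) = -V - 2/V
S = 1
p(o, z) = z² (p(o, z) = 3 + (z*z + (-1*2 - 2/2)) = 3 + (z² + (-2 - 2*½)) = 3 + (z² + (-2 - 1)) = 3 + (z² - 3) = 3 + (-3 + z²) = z²)
h = -51 (h = -1*51 = -51)
(p(S, -1) + P(-3))*h = ((-1)² - 8)*(-51) = (1 - 8)*(-51) = -7*(-51) = 357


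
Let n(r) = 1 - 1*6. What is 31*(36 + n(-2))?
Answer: 961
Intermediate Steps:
n(r) = -5 (n(r) = 1 - 6 = -5)
31*(36 + n(-2)) = 31*(36 - 5) = 31*31 = 961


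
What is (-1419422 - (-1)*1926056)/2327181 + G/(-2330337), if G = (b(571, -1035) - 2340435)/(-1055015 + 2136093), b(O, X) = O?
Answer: 12513297591508654/57478543021901733 ≈ 0.21770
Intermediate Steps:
G = -1169932/540539 (G = (571 - 2340435)/(-1055015 + 2136093) = -2339864/1081078 = -2339864*1/1081078 = -1169932/540539 ≈ -2.1644)
(-1419422 - (-1)*1926056)/2327181 + G/(-2330337) = (-1419422 - (-1)*1926056)/2327181 - 1169932/540539/(-2330337) = (-1419422 - 1*(-1926056))*(1/2327181) - 1169932/540539*(-1/2330337) = (-1419422 + 1926056)*(1/2327181) + 1169932/1259638031643 = 506634*(1/2327181) + 1169932/1259638031643 = 9934/45631 + 1169932/1259638031643 = 12513297591508654/57478543021901733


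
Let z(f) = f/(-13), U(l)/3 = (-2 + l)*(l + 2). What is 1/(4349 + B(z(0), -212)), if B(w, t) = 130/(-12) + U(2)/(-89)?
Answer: 6/26029 ≈ 0.00023051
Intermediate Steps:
U(l) = 3*(-2 + l)*(2 + l) (U(l) = 3*((-2 + l)*(l + 2)) = 3*((-2 + l)*(2 + l)) = 3*(-2 + l)*(2 + l))
z(f) = -f/13 (z(f) = f*(-1/13) = -f/13)
B(w, t) = -65/6 (B(w, t) = 130/(-12) + (-12 + 3*2**2)/(-89) = 130*(-1/12) + (-12 + 3*4)*(-1/89) = -65/6 + (-12 + 12)*(-1/89) = -65/6 + 0*(-1/89) = -65/6 + 0 = -65/6)
1/(4349 + B(z(0), -212)) = 1/(4349 - 65/6) = 1/(26029/6) = 6/26029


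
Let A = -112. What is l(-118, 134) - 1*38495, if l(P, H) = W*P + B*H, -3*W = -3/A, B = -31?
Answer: -2388285/56 ≈ -42648.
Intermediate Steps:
W = -1/112 (W = -(-1)/(-112) = -(-1)*(-1)/112 = -1/3*3/112 = -1/112 ≈ -0.0089286)
l(P, H) = -31*H - P/112 (l(P, H) = -P/112 - 31*H = -31*H - P/112)
l(-118, 134) - 1*38495 = (-31*134 - 1/112*(-118)) - 1*38495 = (-4154 + 59/56) - 38495 = -232565/56 - 38495 = -2388285/56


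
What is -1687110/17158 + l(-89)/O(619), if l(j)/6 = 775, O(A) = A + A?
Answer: -502214370/5310401 ≈ -94.572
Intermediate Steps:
O(A) = 2*A
l(j) = 4650 (l(j) = 6*775 = 4650)
-1687110/17158 + l(-89)/O(619) = -1687110/17158 + 4650/((2*619)) = -1687110*1/17158 + 4650/1238 = -843555/8579 + 4650*(1/1238) = -843555/8579 + 2325/619 = -502214370/5310401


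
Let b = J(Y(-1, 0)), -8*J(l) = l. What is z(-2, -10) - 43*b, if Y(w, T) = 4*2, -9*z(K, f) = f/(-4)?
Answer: 769/18 ≈ 42.722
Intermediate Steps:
z(K, f) = f/36 (z(K, f) = -f/(9*(-4)) = -f*(-1)/(9*4) = -(-1)*f/36 = f/36)
Y(w, T) = 8
J(l) = -l/8
b = -1 (b = -⅛*8 = -1)
z(-2, -10) - 43*b = (1/36)*(-10) - 43*(-1) = -5/18 + 43 = 769/18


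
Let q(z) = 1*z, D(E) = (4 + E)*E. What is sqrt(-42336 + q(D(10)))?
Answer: 2*I*sqrt(10549) ≈ 205.42*I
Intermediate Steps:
D(E) = E*(4 + E)
q(z) = z
sqrt(-42336 + q(D(10))) = sqrt(-42336 + 10*(4 + 10)) = sqrt(-42336 + 10*14) = sqrt(-42336 + 140) = sqrt(-42196) = 2*I*sqrt(10549)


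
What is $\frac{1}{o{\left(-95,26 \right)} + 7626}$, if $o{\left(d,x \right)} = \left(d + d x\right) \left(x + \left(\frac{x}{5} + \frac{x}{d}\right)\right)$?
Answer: $- \frac{1}{71700} \approx -1.3947 \cdot 10^{-5}$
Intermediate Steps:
$o{\left(d,x \right)} = \left(d + d x\right) \left(\frac{6 x}{5} + \frac{x}{d}\right)$ ($o{\left(d,x \right)} = \left(d + d x\right) \left(x + \left(x \frac{1}{5} + \frac{x}{d}\right)\right) = \left(d + d x\right) \left(x + \left(\frac{x}{5} + \frac{x}{d}\right)\right) = \left(d + d x\right) \left(\frac{6 x}{5} + \frac{x}{d}\right)$)
$\frac{1}{o{\left(-95,26 \right)} + 7626} = \frac{1}{\frac{1}{5} \cdot 26 \left(5 + 5 \cdot 26 + 6 \left(-95\right) + 6 \left(-95\right) 26\right) + 7626} = \frac{1}{\frac{1}{5} \cdot 26 \left(5 + 130 - 570 - 14820\right) + 7626} = \frac{1}{\frac{1}{5} \cdot 26 \left(-15255\right) + 7626} = \frac{1}{-79326 + 7626} = \frac{1}{-71700} = - \frac{1}{71700}$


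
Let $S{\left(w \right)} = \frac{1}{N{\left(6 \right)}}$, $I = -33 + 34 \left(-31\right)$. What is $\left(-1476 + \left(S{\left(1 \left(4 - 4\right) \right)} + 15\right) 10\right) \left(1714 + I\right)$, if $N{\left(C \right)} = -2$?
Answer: $-834537$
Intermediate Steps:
$I = -1087$ ($I = -33 - 1054 = -1087$)
$S{\left(w \right)} = - \frac{1}{2}$ ($S{\left(w \right)} = \frac{1}{-2} = - \frac{1}{2}$)
$\left(-1476 + \left(S{\left(1 \left(4 - 4\right) \right)} + 15\right) 10\right) \left(1714 + I\right) = \left(-1476 + \left(- \frac{1}{2} + 15\right) 10\right) \left(1714 - 1087\right) = \left(-1476 + \frac{29}{2} \cdot 10\right) 627 = \left(-1476 + 145\right) 627 = \left(-1331\right) 627 = -834537$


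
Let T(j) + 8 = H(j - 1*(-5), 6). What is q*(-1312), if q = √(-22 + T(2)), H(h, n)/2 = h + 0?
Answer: -5248*I ≈ -5248.0*I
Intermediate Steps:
H(h, n) = 2*h (H(h, n) = 2*(h + 0) = 2*h)
T(j) = 2 + 2*j (T(j) = -8 + 2*(j - 1*(-5)) = -8 + 2*(j + 5) = -8 + 2*(5 + j) = -8 + (10 + 2*j) = 2 + 2*j)
q = 4*I (q = √(-22 + (2 + 2*2)) = √(-22 + (2 + 4)) = √(-22 + 6) = √(-16) = 4*I ≈ 4.0*I)
q*(-1312) = (4*I)*(-1312) = -5248*I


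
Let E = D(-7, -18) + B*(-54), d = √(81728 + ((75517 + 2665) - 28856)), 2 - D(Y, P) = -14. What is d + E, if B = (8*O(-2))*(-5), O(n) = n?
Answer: -4304 + √131054 ≈ -3942.0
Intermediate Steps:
D(Y, P) = 16 (D(Y, P) = 2 - 1*(-14) = 2 + 14 = 16)
d = √131054 (d = √(81728 + (78182 - 28856)) = √(81728 + 49326) = √131054 ≈ 362.01)
B = 80 (B = (8*(-2))*(-5) = -16*(-5) = 80)
E = -4304 (E = 16 + 80*(-54) = 16 - 4320 = -4304)
d + E = √131054 - 4304 = -4304 + √131054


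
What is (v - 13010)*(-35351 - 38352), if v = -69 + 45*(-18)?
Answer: 1023660967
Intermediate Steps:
v = -879 (v = -69 - 810 = -879)
(v - 13010)*(-35351 - 38352) = (-879 - 13010)*(-35351 - 38352) = -13889*(-73703) = 1023660967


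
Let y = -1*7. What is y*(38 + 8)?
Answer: -322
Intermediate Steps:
y = -7
y*(38 + 8) = -7*(38 + 8) = -7*46 = -322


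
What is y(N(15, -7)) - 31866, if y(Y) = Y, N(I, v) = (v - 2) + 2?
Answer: -31873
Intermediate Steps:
N(I, v) = v (N(I, v) = (-2 + v) + 2 = v)
y(N(15, -7)) - 31866 = -7 - 31866 = -31873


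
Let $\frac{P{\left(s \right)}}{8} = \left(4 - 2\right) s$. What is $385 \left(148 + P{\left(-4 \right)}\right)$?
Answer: $32340$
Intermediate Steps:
$P{\left(s \right)} = 16 s$ ($P{\left(s \right)} = 8 \left(4 - 2\right) s = 8 \cdot 2 s = 16 s$)
$385 \left(148 + P{\left(-4 \right)}\right) = 385 \left(148 + 16 \left(-4\right)\right) = 385 \left(148 - 64\right) = 385 \cdot 84 = 32340$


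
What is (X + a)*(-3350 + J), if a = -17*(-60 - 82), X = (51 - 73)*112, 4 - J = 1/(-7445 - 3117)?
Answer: 883511275/5281 ≈ 1.6730e+5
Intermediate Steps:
J = 42249/10562 (J = 4 - 1/(-7445 - 3117) = 4 - 1/(-10562) = 4 - 1*(-1/10562) = 4 + 1/10562 = 42249/10562 ≈ 4.0001)
X = -2464 (X = -22*112 = -2464)
a = 2414 (a = -17*(-142) = 2414)
(X + a)*(-3350 + J) = (-2464 + 2414)*(-3350 + 42249/10562) = -50*(-35340451/10562) = 883511275/5281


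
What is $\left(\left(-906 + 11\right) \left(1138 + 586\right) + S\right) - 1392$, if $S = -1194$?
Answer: $-1545566$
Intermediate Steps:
$\left(\left(-906 + 11\right) \left(1138 + 586\right) + S\right) - 1392 = \left(\left(-906 + 11\right) \left(1138 + 586\right) - 1194\right) - 1392 = \left(\left(-895\right) 1724 - 1194\right) - 1392 = \left(-1542980 - 1194\right) - 1392 = -1544174 - 1392 = -1545566$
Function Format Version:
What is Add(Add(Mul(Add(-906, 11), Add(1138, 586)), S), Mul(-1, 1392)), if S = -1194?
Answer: -1545566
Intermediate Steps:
Add(Add(Mul(Add(-906, 11), Add(1138, 586)), S), Mul(-1, 1392)) = Add(Add(Mul(Add(-906, 11), Add(1138, 586)), -1194), Mul(-1, 1392)) = Add(Add(Mul(-895, 1724), -1194), -1392) = Add(Add(-1542980, -1194), -1392) = Add(-1544174, -1392) = -1545566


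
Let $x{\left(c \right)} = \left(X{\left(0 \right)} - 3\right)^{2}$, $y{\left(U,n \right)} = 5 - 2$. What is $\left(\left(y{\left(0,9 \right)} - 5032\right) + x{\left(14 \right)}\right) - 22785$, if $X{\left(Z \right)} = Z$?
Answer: $-27805$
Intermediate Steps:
$y{\left(U,n \right)} = 3$
$x{\left(c \right)} = 9$ ($x{\left(c \right)} = \left(0 - 3\right)^{2} = \left(-3\right)^{2} = 9$)
$\left(\left(y{\left(0,9 \right)} - 5032\right) + x{\left(14 \right)}\right) - 22785 = \left(\left(3 - 5032\right) + 9\right) - 22785 = \left(-5029 + 9\right) - 22785 = -5020 - 22785 = -27805$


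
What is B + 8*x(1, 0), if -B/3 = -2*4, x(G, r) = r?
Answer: 24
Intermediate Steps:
B = 24 (B = -(-6)*4 = -3*(-8) = 24)
B + 8*x(1, 0) = 24 + 8*0 = 24 + 0 = 24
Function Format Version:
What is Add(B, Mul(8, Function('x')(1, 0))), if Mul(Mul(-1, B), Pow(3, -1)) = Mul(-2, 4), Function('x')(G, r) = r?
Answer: 24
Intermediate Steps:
B = 24 (B = Mul(-3, Mul(-2, 4)) = Mul(-3, -8) = 24)
Add(B, Mul(8, Function('x')(1, 0))) = Add(24, Mul(8, 0)) = Add(24, 0) = 24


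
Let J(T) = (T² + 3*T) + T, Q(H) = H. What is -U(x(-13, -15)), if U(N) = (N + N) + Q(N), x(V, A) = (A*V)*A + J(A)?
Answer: 8280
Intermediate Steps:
J(T) = T² + 4*T
x(V, A) = A*(4 + A) + V*A² (x(V, A) = (A*V)*A + A*(4 + A) = V*A² + A*(4 + A) = A*(4 + A) + V*A²)
U(N) = 3*N (U(N) = (N + N) + N = 2*N + N = 3*N)
-U(x(-13, -15)) = -3*(-15*(4 - 15 - 15*(-13))) = -3*(-15*(4 - 15 + 195)) = -3*(-15*184) = -3*(-2760) = -1*(-8280) = 8280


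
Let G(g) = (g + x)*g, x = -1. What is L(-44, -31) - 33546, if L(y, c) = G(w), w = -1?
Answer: -33544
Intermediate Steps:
G(g) = g*(-1 + g) (G(g) = (g - 1)*g = (-1 + g)*g = g*(-1 + g))
L(y, c) = 2 (L(y, c) = -(-1 - 1) = -1*(-2) = 2)
L(-44, -31) - 33546 = 2 - 33546 = -33544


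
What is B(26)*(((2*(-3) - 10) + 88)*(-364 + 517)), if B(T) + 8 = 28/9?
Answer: -53856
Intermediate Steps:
B(T) = -44/9 (B(T) = -8 + 28/9 = -44/9)
B(26)*(((2*(-3) - 10) + 88)*(-364 + 517)) = -44*((2*(-3) - 10) + 88)*(-364 + 517)/9 = -44*((-6 - 10) + 88)*153/9 = -44*(-16 + 88)*153/9 = -352*153 = -44/9*11016 = -53856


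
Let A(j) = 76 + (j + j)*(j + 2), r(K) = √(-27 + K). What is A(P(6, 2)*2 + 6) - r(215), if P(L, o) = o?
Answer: 316 - 2*√47 ≈ 302.29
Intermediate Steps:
A(j) = 76 + 2*j*(2 + j) (A(j) = 76 + (2*j)*(2 + j) = 76 + 2*j*(2 + j))
A(P(6, 2)*2 + 6) - r(215) = (76 + 2*(2*2 + 6)² + 4*(2*2 + 6)) - √(-27 + 215) = (76 + 2*(4 + 6)² + 4*(4 + 6)) - √188 = (76 + 2*10² + 4*10) - 2*√47 = (76 + 2*100 + 40) - 2*√47 = (76 + 200 + 40) - 2*√47 = 316 - 2*√47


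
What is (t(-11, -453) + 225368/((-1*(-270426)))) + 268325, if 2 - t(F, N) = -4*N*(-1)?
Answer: 2809724407/10401 ≈ 2.7014e+5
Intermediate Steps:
t(F, N) = 2 - 4*N (t(F, N) = 2 - (-4*N)*(-1) = 2 - 4*N)
(t(-11, -453) + 225368/((-1*(-270426)))) + 268325 = ((2 - 4*(-453)) + 225368/((-1*(-270426)))) + 268325 = ((2 + 1812) + 225368/270426) + 268325 = (1814 + 225368*(1/270426)) + 268325 = (1814 + 8668/10401) + 268325 = 18876082/10401 + 268325 = 2809724407/10401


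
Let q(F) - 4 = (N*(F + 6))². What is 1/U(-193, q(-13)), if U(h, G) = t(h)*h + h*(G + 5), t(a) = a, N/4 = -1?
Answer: -1/115800 ≈ -8.6356e-6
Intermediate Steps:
N = -4 (N = 4*(-1) = -4)
q(F) = 4 + (-24 - 4*F)² (q(F) = 4 + (-4*(F + 6))² = 4 + (-4*(6 + F))² = 4 + (-24 - 4*F)²)
U(h, G) = h² + h*(5 + G) (U(h, G) = h*h + h*(G + 5) = h² + h*(5 + G))
1/U(-193, q(-13)) = 1/(-193*(5 + (4 + 16*(6 - 13)²) - 193)) = 1/(-193*(5 + (4 + 16*(-7)²) - 193)) = 1/(-193*(5 + (4 + 16*49) - 193)) = 1/(-193*(5 + (4 + 784) - 193)) = 1/(-193*(5 + 788 - 193)) = 1/(-193*600) = 1/(-115800) = -1/115800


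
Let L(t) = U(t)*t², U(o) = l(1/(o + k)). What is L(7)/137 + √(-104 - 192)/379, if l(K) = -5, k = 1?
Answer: -245/137 + 2*I*√74/379 ≈ -1.7883 + 0.045395*I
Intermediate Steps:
U(o) = -5
L(t) = -5*t²
L(7)/137 + √(-104 - 192)/379 = -5*7²/137 + √(-104 - 192)/379 = -5*49*(1/137) + √(-296)*(1/379) = -245*1/137 + (2*I*√74)*(1/379) = -245/137 + 2*I*√74/379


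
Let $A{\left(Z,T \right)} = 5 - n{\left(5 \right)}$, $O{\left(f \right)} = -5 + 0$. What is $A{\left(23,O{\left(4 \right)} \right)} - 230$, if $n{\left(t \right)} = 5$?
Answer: $-230$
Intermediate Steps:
$O{\left(f \right)} = -5$
$A{\left(Z,T \right)} = 0$ ($A{\left(Z,T \right)} = 5 - 5 = 0$)
$A{\left(23,O{\left(4 \right)} \right)} - 230 = 0 - 230 = -230$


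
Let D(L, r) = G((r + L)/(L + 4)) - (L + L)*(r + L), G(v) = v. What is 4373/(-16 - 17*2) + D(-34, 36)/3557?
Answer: -46643893/533550 ≈ -87.422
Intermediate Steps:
D(L, r) = (L + r)/(4 + L) - 2*L*(L + r) (D(L, r) = (r + L)/(L + 4) - (L + L)*(r + L) = (L + r)/(4 + L) - 2*L*(L + r))
4373/(-16 - 17*2) + D(-34, 36)/3557 = 4373/(-16 - 17*2) + ((-34 + 36 - 2*(-34)*(4 - 34)*(-34 + 36))/(4 - 34))/3557 = 4373/(-16 - 34) + ((-34 + 36 - 2*(-34)*(-30)*2)/(-30))*(1/3557) = 4373/(-50) - (-34 + 36 - 4080)/30*(1/3557) = 4373*(-1/50) - 1/30*(-4078)*(1/3557) = -4373/50 + (2039/15)*(1/3557) = -4373/50 + 2039/53355 = -46643893/533550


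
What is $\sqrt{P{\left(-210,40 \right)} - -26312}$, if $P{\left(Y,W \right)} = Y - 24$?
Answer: $\sqrt{26078} \approx 161.49$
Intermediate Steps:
$P{\left(Y,W \right)} = -24 + Y$ ($P{\left(Y,W \right)} = Y - 24 = -24 + Y$)
$\sqrt{P{\left(-210,40 \right)} - -26312} = \sqrt{\left(-24 - 210\right) - -26312} = \sqrt{-234 + 26312} = \sqrt{26078}$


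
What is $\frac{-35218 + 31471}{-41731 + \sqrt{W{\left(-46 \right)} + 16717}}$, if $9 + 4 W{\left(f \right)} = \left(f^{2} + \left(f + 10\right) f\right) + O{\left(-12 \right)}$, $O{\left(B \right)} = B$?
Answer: $\frac{625464228}{6965834825} + \frac{7494 \sqrt{70619}}{6965834825} \approx 0.090076$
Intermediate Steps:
$W{\left(f \right)} = - \frac{21}{4} + \frac{f^{2}}{4} + \frac{f \left(10 + f\right)}{4}$ ($W{\left(f \right)} = - \frac{9}{4} + \frac{\left(f^{2} + \left(f + 10\right) f\right) - 12}{4} = - \frac{9}{4} + \frac{\left(f^{2} + \left(10 + f\right) f\right) - 12}{4} = - \frac{9}{4} + \frac{\left(f^{2} + f \left(10 + f\right)\right) - 12}{4} = - \frac{9}{4} + \frac{-12 + f^{2} + f \left(10 + f\right)}{4} = - \frac{9}{4} + \left(-3 + \frac{f^{2}}{4} + \frac{f \left(10 + f\right)}{4}\right) = - \frac{21}{4} + \frac{f^{2}}{4} + \frac{f \left(10 + f\right)}{4}$)
$\frac{-35218 + 31471}{-41731 + \sqrt{W{\left(-46 \right)} + 16717}} = \frac{-35218 + 31471}{-41731 + \sqrt{\left(- \frac{21}{4} + \frac{\left(-46\right)^{2}}{2} + \frac{5}{2} \left(-46\right)\right) + 16717}} = - \frac{3747}{-41731 + \sqrt{\left(- \frac{21}{4} + \frac{1}{2} \cdot 2116 - 115\right) + 16717}} = - \frac{3747}{-41731 + \sqrt{\left(- \frac{21}{4} + 1058 - 115\right) + 16717}} = - \frac{3747}{-41731 + \sqrt{\frac{3751}{4} + 16717}} = - \frac{3747}{-41731 + \sqrt{\frac{70619}{4}}} = - \frac{3747}{-41731 + \frac{\sqrt{70619}}{2}}$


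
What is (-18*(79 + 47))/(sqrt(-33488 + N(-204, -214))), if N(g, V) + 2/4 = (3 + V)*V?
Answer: -108*sqrt(46662)/1111 ≈ -20.999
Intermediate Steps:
N(g, V) = -1/2 + V*(3 + V) (N(g, V) = -1/2 + (3 + V)*V = -1/2 + V*(3 + V))
(-18*(79 + 47))/(sqrt(-33488 + N(-204, -214))) = (-18*(79 + 47))/(sqrt(-33488 + (-1/2 + (-214)**2 + 3*(-214)))) = (-18*126)/(sqrt(-33488 + (-1/2 + 45796 - 642))) = -2268/sqrt(-33488 + 90307/2) = -2268*sqrt(46662)/23331 = -108*sqrt(46662)/1111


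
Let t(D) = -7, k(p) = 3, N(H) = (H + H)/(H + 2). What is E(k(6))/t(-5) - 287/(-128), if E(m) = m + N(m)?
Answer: 1051/640 ≈ 1.6422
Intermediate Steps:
N(H) = 2*H/(2 + H) (N(H) = (2*H)/(2 + H) = 2*H/(2 + H))
E(m) = m + 2*m/(2 + m)
E(k(6))/t(-5) - 287/(-128) = (3*(4 + 3)/(2 + 3))/(-7) - 287/(-128) = (3*7/5)*(-⅐) - 287*(-1/128) = (3*(⅕)*7)*(-⅐) + 287/128 = (21/5)*(-⅐) + 287/128 = -⅗ + 287/128 = 1051/640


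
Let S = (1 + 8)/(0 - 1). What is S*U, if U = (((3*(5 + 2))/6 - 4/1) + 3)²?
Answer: -225/4 ≈ -56.250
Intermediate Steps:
S = -9 (S = 9/(-1) = 9*(-1) = -9)
U = 25/4 (U = (((3*7)*(⅙) - 4*1) + 3)² = ((21*(⅙) - 4) + 3)² = ((7/2 - 4) + 3)² = (-½ + 3)² = (5/2)² = 25/4 ≈ 6.2500)
S*U = -9*25/4 = -225/4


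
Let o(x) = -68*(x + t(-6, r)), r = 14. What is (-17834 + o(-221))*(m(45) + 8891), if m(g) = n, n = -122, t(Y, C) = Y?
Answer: -21028062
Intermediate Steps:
o(x) = 408 - 68*x (o(x) = -68*(x - 6) = -68*(-6 + x) = 408 - 68*x)
m(g) = -122
(-17834 + o(-221))*(m(45) + 8891) = (-17834 + (408 - 68*(-221)))*(-122 + 8891) = (-17834 + (408 + 15028))*8769 = (-17834 + 15436)*8769 = -2398*8769 = -21028062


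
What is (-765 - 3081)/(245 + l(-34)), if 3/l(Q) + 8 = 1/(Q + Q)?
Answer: -2096070/133321 ≈ -15.722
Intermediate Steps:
l(Q) = 3/(-8 + 1/(2*Q)) (l(Q) = 3/(-8 + 1/(Q + Q)) = 3/(-8 + 1/(2*Q)))
(-765 - 3081)/(245 + l(-34)) = (-765 - 3081)/(245 - 6*(-34)/(-1 + 16*(-34))) = -3846/(245 - 6*(-34)/(-1 - 544)) = -3846/(245 - 6*(-34)/(-545)) = -3846/(245 - 6*(-34)*(-1/545)) = -3846/(245 - 204/545) = -3846/133321/545 = -3846*545/133321 = -2096070/133321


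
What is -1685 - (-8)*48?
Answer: -1301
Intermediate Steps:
-1685 - (-8)*48 = -1685 - 1*(-384) = -1685 + 384 = -1301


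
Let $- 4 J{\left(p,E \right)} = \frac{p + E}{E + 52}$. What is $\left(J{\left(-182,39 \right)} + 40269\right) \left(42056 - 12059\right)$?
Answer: $\frac{33822907371}{28} \approx 1.208 \cdot 10^{9}$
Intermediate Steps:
$J{\left(p,E \right)} = - \frac{E + p}{4 \left(52 + E\right)}$ ($J{\left(p,E \right)} = - \frac{\left(p + E\right) \frac{1}{E + 52}}{4} = - \frac{\left(E + p\right) \frac{1}{52 + E}}{4} = - \frac{\frac{1}{52 + E} \left(E + p\right)}{4} = - \frac{E + p}{4 \left(52 + E\right)}$)
$\left(J{\left(-182,39 \right)} + 40269\right) \left(42056 - 12059\right) = \left(\frac{\left(-1\right) 39 - -182}{4 \left(52 + 39\right)} + 40269\right) \left(42056 - 12059\right) = \left(\frac{-39 + 182}{4 \cdot 91} + 40269\right) 29997 = \left(\frac{1}{4} \cdot \frac{1}{91} \cdot 143 + 40269\right) 29997 = \left(\frac{11}{28} + 40269\right) 29997 = \frac{1127543}{28} \cdot 29997 = \frac{33822907371}{28}$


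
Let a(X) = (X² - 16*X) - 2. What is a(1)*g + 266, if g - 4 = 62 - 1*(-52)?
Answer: -1740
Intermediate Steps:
a(X) = -2 + X² - 16*X
g = 118 (g = 4 + (62 - 1*(-52)) = 4 + (62 + 52) = 4 + 114 = 118)
a(1)*g + 266 = (-2 + 1² - 16*1)*118 + 266 = (-2 + 1 - 16)*118 + 266 = -17*118 + 266 = -2006 + 266 = -1740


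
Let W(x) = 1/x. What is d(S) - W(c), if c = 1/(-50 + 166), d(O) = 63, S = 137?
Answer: -53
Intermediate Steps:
c = 1/116 ≈ 0.0086207
d(S) - W(c) = 63 - 1/1/116 = 63 - 1*116 = 63 - 116 = -53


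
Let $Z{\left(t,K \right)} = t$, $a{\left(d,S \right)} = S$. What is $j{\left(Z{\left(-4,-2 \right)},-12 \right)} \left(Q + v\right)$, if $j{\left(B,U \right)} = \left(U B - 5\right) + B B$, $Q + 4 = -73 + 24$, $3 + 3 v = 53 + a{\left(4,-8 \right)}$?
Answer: $-2301$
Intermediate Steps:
$v = 14$ ($v = -1 + \frac{53 - 8}{3} = -1 + \frac{1}{3} \cdot 45 = -1 + 15 = 14$)
$Q = -53$ ($Q = -4 + \left(-73 + 24\right) = -4 - 49 = -53$)
$j{\left(B,U \right)} = -5 + B^{2} + B U$ ($j{\left(B,U \right)} = \left(B U - 5\right) + B^{2} = \left(-5 + B U\right) + B^{2} = -5 + B^{2} + B U$)
$j{\left(Z{\left(-4,-2 \right)},-12 \right)} \left(Q + v\right) = \left(-5 + \left(-4\right)^{2} - -48\right) \left(-53 + 14\right) = \left(-5 + 16 + 48\right) \left(-39\right) = 59 \left(-39\right) = -2301$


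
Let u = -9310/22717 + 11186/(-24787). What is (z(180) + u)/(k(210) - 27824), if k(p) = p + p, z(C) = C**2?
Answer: -651553948581/551100585347 ≈ -1.1823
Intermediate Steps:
u = -69268476/80440897 (u = -9310*1/22717 + 11186*(-1/24787) = -9310/22717 - 1598/3541 = -69268476/80440897 ≈ -0.86111)
k(p) = 2*p
(z(180) + u)/(k(210) - 27824) = (180**2 - 69268476/80440897)/(2*210 - 27824) = (32400 - 69268476/80440897)/(420 - 27824) = (2606215794324/80440897)/(-27404) = (2606215794324/80440897)*(-1/27404) = -651553948581/551100585347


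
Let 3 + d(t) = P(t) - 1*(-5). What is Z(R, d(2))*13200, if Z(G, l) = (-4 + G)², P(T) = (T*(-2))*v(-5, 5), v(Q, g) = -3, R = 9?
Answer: 330000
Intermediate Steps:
P(T) = 6*T (P(T) = (T*(-2))*(-3) = -2*T*(-3) = 6*T)
d(t) = 2 + 6*t (d(t) = -3 + (6*t - 1*(-5)) = -3 + (6*t + 5) = -3 + (5 + 6*t) = 2 + 6*t)
Z(R, d(2))*13200 = (-4 + 9)²*13200 = 5²*13200 = 25*13200 = 330000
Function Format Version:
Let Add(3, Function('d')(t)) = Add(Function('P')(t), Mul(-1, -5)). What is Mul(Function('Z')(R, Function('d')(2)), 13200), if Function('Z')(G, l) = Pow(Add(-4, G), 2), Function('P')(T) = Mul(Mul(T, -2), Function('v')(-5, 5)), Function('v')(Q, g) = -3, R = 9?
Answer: 330000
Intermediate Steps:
Function('P')(T) = Mul(6, T) (Function('P')(T) = Mul(Mul(T, -2), -3) = Mul(Mul(-2, T), -3) = Mul(6, T))
Function('d')(t) = Add(2, Mul(6, t)) (Function('d')(t) = Add(-3, Add(Mul(6, t), Mul(-1, -5))) = Add(-3, Add(Mul(6, t), 5)) = Add(-3, Add(5, Mul(6, t))) = Add(2, Mul(6, t)))
Mul(Function('Z')(R, Function('d')(2)), 13200) = Mul(Pow(Add(-4, 9), 2), 13200) = Mul(Pow(5, 2), 13200) = Mul(25, 13200) = 330000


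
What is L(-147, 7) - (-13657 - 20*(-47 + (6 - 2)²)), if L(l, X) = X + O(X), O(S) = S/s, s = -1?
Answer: 13037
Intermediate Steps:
O(S) = -S (O(S) = S/(-1) = S*(-1) = -S)
L(l, X) = 0 (L(l, X) = X - X = 0)
L(-147, 7) - (-13657 - 20*(-47 + (6 - 2)²)) = 0 - (-13657 - 20*(-47 + (6 - 2)²)) = 0 - (-13657 - 20*(-47 + 4²)) = 0 - (-13657 - 20*(-47 + 16)) = 0 - (-13657 - 20*(-31)) = 0 - (-13657 - 1*(-620)) = 0 - (-13657 + 620) = 0 - 1*(-13037) = 0 + 13037 = 13037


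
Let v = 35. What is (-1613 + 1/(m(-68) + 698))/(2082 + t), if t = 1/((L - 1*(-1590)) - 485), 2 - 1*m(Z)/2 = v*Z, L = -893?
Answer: -186776346/241084487 ≈ -0.77473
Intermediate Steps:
m(Z) = 4 - 70*Z
t = 1/212 (t = 1/((-893 - 1*(-1590)) - 485) = 1/((-893 + 1590) - 485) = 1/(697 - 485) = 1/212 ≈ 0.0047170)
(-1613 + 1/(m(-68) + 698))/(2082 + t) = (-1613 + 1/((4 - 70*(-68)) + 698))/(2082 + 1/212) = (-1613 + 1/((4 + 4760) + 698))/(441385/212) = (-1613 + 1/(4764 + 698))*(212/441385) = (-1613 + 1/5462)*(212/441385) = -8810205/5462*212/441385 = -186776346/241084487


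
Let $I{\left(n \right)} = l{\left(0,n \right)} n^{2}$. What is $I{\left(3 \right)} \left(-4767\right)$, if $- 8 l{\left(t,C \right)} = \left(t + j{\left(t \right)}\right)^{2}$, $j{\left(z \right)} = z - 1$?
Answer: $\frac{42903}{8} \approx 5362.9$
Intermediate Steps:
$j{\left(z \right)} = -1 + z$ ($j{\left(z \right)} = z - 1 = -1 + z$)
$l{\left(t,C \right)} = - \frac{\left(-1 + 2 t\right)^{2}}{8}$ ($l{\left(t,C \right)} = - \frac{\left(t + \left(-1 + t\right)\right)^{2}}{8} = - \frac{\left(-1 + 2 t\right)^{2}}{8}$)
$I{\left(n \right)} = - \frac{n^{2}}{8}$ ($I{\left(n \right)} = - \frac{\left(-1 + 2 \cdot 0\right)^{2}}{8} n^{2} = - \frac{\left(-1 + 0\right)^{2}}{8} n^{2} = - \frac{\left(-1\right)^{2}}{8} n^{2} = \left(- \frac{1}{8}\right) 1 n^{2} = - \frac{n^{2}}{8}$)
$I{\left(3 \right)} \left(-4767\right) = - \frac{3^{2}}{8} \left(-4767\right) = \left(- \frac{1}{8}\right) 9 \left(-4767\right) = \left(- \frac{9}{8}\right) \left(-4767\right) = \frac{42903}{8}$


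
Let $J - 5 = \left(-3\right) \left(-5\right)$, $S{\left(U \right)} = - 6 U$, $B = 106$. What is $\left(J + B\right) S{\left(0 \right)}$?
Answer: $0$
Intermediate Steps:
$J = 20$ ($J = 5 - -15 = 5 + 15 = 20$)
$\left(J + B\right) S{\left(0 \right)} = \left(20 + 106\right) \left(\left(-6\right) 0\right) = 126 \cdot 0 = 0$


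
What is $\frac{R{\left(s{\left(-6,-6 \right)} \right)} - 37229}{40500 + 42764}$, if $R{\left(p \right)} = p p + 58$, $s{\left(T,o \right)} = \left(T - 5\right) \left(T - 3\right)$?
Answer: $- \frac{13685}{41632} \approx -0.32871$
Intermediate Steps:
$s{\left(T,o \right)} = \left(-5 + T\right) \left(-3 + T\right)$
$R{\left(p \right)} = 58 + p^{2}$ ($R{\left(p \right)} = p^{2} + 58 = 58 + p^{2}$)
$\frac{R{\left(s{\left(-6,-6 \right)} \right)} - 37229}{40500 + 42764} = \frac{\left(58 + \left(15 + \left(-6\right)^{2} - -48\right)^{2}\right) - 37229}{40500 + 42764} = \frac{\left(58 + \left(15 + 36 + 48\right)^{2}\right) - 37229}{83264} = \left(\left(58 + 99^{2}\right) - 37229\right) \frac{1}{83264} = \left(\left(58 + 9801\right) - 37229\right) \frac{1}{83264} = \left(9859 - 37229\right) \frac{1}{83264} = \left(-27370\right) \frac{1}{83264} = - \frac{13685}{41632}$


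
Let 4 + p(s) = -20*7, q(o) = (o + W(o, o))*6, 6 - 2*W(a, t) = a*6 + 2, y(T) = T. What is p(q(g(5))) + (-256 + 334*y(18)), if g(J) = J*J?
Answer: 5612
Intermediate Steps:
W(a, t) = 2 - 3*a (W(a, t) = 3 - (a*6 + 2)/2 = 3 - (6*a + 2)/2 = 3 - (2 + 6*a)/2 = 3 + (-1 - 3*a) = 2 - 3*a)
g(J) = J²
q(o) = 12 - 12*o (q(o) = (o + (2 - 3*o))*6 = (2 - 2*o)*6 = 12 - 12*o)
p(s) = -144 (p(s) = -4 - 20*7 = -4 - 140 = -144)
p(q(g(5))) + (-256 + 334*y(18)) = -144 + (-256 + 334*18) = -144 + (-256 + 6012) = -144 + 5756 = 5612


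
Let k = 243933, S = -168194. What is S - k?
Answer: -412127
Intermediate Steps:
S - k = -168194 - 1*243933 = -168194 - 243933 = -412127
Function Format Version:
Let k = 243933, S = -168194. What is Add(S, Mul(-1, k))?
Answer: -412127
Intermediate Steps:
Add(S, Mul(-1, k)) = Add(-168194, Mul(-1, 243933)) = Add(-168194, -243933) = -412127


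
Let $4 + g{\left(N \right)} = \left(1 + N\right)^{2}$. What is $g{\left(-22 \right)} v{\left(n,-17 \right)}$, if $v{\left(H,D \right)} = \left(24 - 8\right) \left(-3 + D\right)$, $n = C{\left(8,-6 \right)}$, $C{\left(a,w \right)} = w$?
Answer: $-139840$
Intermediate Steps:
$n = -6$
$g{\left(N \right)} = -4 + \left(1 + N\right)^{2}$
$v{\left(H,D \right)} = -48 + 16 D$ ($v{\left(H,D \right)} = 16 \left(-3 + D\right) = -48 + 16 D$)
$g{\left(-22 \right)} v{\left(n,-17 \right)} = \left(-4 + \left(1 - 22\right)^{2}\right) \left(-48 + 16 \left(-17\right)\right) = \left(-4 + \left(-21\right)^{2}\right) \left(-48 - 272\right) = \left(-4 + 441\right) \left(-320\right) = 437 \left(-320\right) = -139840$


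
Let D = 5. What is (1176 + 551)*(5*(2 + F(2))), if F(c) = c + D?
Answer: 77715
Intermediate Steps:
F(c) = 5 + c (F(c) = c + 5 = 5 + c)
(1176 + 551)*(5*(2 + F(2))) = (1176 + 551)*(5*(2 + (5 + 2))) = 1727*(5*(2 + 7)) = 1727*(5*9) = 1727*45 = 77715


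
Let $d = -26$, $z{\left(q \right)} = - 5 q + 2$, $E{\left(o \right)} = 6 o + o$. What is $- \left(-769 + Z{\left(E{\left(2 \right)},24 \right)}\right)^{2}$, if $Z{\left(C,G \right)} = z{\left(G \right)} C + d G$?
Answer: $-9272025$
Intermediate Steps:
$E{\left(o \right)} = 7 o$
$z{\left(q \right)} = 2 - 5 q$
$Z{\left(C,G \right)} = - 26 G + C \left(2 - 5 G\right)$ ($Z{\left(C,G \right)} = \left(2 - 5 G\right) C - 26 G = C \left(2 - 5 G\right) - 26 G = - 26 G + C \left(2 - 5 G\right)$)
$- \left(-769 + Z{\left(E{\left(2 \right)},24 \right)}\right)^{2} = - \left(-769 - \left(624 + 7 \cdot 2 \left(-2 + 5 \cdot 24\right)\right)\right)^{2} = - \left(-769 - \left(624 + 14 \left(-2 + 120\right)\right)\right)^{2} = - \left(-769 - \left(624 + 14 \cdot 118\right)\right)^{2} = - \left(-769 - 2276\right)^{2} = - \left(-3045\right)^{2} = \left(-1\right) 9272025 = -9272025$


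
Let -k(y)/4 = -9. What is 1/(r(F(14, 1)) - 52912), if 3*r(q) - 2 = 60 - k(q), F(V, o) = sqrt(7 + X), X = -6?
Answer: -3/158710 ≈ -1.8902e-5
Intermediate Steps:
k(y) = 36 (k(y) = -4*(-9) = 36)
F(V, o) = 1 (F(V, o) = sqrt(7 - 6) = sqrt(1) = 1)
r(q) = 26/3 (r(q) = 2/3 + (60 - 1*36)/3 = 2/3 + (60 - 36)/3 = 2/3 + (1/3)*24 = 2/3 + 8 = 26/3)
1/(r(F(14, 1)) - 52912) = 1/(26/3 - 52912) = 1/(-158710/3) = -3/158710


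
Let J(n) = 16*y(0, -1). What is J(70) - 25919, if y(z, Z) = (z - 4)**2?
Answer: -25663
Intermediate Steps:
y(z, Z) = (-4 + z)**2
J(n) = 256 (J(n) = 16*(-4 + 0)**2 = 16*(-4)**2 = 16*16 = 256)
J(70) - 25919 = 256 - 25919 = -25663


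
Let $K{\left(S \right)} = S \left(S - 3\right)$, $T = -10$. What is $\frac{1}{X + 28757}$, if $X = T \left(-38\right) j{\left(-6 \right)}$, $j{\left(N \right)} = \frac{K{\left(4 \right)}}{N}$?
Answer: $\frac{3}{85511} \approx 3.5083 \cdot 10^{-5}$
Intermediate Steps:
$K{\left(S \right)} = S \left(-3 + S\right)$
$j{\left(N \right)} = \frac{4}{N}$ ($j{\left(N \right)} = \frac{4 \left(-3 + 4\right)}{N} = \frac{4 \cdot 1}{N} = \frac{4}{N}$)
$X = - \frac{760}{3}$ ($X = \left(-10\right) \left(-38\right) \frac{4}{-6} = 380 \cdot 4 \left(- \frac{1}{6}\right) = 380 \left(- \frac{2}{3}\right) = - \frac{760}{3} \approx -253.33$)
$\frac{1}{X + 28757} = \frac{1}{- \frac{760}{3} + 28757} = \frac{1}{\frac{85511}{3}} = \frac{3}{85511}$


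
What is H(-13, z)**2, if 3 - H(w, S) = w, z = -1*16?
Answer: 256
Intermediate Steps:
z = -16
H(w, S) = 3 - w
H(-13, z)**2 = (3 - 1*(-13))**2 = (3 + 13)**2 = 16**2 = 256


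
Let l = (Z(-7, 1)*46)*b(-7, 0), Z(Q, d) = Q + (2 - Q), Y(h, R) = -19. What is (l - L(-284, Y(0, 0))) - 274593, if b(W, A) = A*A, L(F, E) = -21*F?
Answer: -280557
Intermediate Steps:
Z(Q, d) = 2
b(W, A) = A²
l = 0 (l = (2*46)*0² = 92*0 = 0)
(l - L(-284, Y(0, 0))) - 274593 = (0 - (-21)*(-284)) - 274593 = (0 - 1*5964) - 274593 = (0 - 5964) - 274593 = -5964 - 274593 = -280557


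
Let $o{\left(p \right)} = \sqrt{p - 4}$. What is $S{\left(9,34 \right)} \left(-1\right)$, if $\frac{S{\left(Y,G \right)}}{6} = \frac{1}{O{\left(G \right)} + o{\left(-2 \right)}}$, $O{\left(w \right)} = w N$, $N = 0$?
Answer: $i \sqrt{6} \approx 2.4495 i$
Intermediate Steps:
$O{\left(w \right)} = 0$ ($O{\left(w \right)} = w 0 = 0$)
$o{\left(p \right)} = \sqrt{-4 + p}$
$S{\left(Y,G \right)} = - i \sqrt{6}$ ($S{\left(Y,G \right)} = \frac{6}{0 + \sqrt{-4 - 2}} = \frac{6}{0 + \sqrt{-6}} = \frac{6}{0 + i \sqrt{6}} = \frac{6}{i \sqrt{6}} = 6 \left(- \frac{i \sqrt{6}}{6}\right) = - i \sqrt{6}$)
$S{\left(9,34 \right)} \left(-1\right) = - i \sqrt{6} \left(-1\right) = i \sqrt{6}$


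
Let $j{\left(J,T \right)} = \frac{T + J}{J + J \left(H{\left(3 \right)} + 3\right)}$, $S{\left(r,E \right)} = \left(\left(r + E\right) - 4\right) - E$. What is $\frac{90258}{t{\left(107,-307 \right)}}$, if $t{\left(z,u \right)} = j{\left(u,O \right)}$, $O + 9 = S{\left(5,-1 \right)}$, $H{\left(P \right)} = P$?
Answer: $\frac{9236402}{15} \approx 6.1576 \cdot 10^{5}$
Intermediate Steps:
$S{\left(r,E \right)} = -4 + r$ ($S{\left(r,E \right)} = \left(\left(E + r\right) - 4\right) - E = \left(-4 + E + r\right) - E = -4 + r$)
$O = -8$ ($O = -9 + \left(-4 + 5\right) = -9 + 1 = -8$)
$j{\left(J,T \right)} = \frac{J + T}{7 J}$ ($j{\left(J,T \right)} = \frac{T + J}{J + J \left(3 + 3\right)} = \frac{J + T}{J + J 6} = \frac{J + T}{J + 6 J} = \frac{J + T}{7 J}$)
$t{\left(z,u \right)} = \frac{-8 + u}{7 u}$ ($t{\left(z,u \right)} = \frac{u - 8}{7 u} = \frac{-8 + u}{7 u}$)
$\frac{90258}{t{\left(107,-307 \right)}} = \frac{90258}{\frac{1}{7} \frac{1}{-307} \left(-8 - 307\right)} = \frac{90258}{\frac{1}{7} \left(- \frac{1}{307}\right) \left(-315\right)} = \frac{90258}{\frac{45}{307}} = 90258 \cdot \frac{307}{45} = \frac{9236402}{15}$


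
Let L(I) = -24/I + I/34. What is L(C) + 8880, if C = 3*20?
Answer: 754916/85 ≈ 8881.4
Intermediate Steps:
C = 60
L(I) = -24/I + I/34 (L(I) = -24/I + I*(1/34) = -24/I + I/34)
L(C) + 8880 = (-24/60 + (1/34)*60) + 8880 = (-24*1/60 + 30/17) + 8880 = (-⅖ + 30/17) + 8880 = 116/85 + 8880 = 754916/85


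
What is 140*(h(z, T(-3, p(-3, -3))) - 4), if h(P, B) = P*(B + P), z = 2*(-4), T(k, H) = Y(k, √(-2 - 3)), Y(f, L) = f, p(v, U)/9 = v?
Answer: 11760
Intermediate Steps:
p(v, U) = 9*v
T(k, H) = k
z = -8
140*(h(z, T(-3, p(-3, -3))) - 4) = 140*(-8*(-3 - 8) - 4) = 140*(-8*(-11) - 4) = 140*(88 - 4) = 140*84 = 11760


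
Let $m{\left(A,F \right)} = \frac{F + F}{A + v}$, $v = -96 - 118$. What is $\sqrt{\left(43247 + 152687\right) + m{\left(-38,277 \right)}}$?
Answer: $\frac{\sqrt{345623698}}{42} \approx 442.64$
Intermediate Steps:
$v = -214$ ($v = -96 - 118 = -214$)
$m{\left(A,F \right)} = \frac{2 F}{-214 + A}$ ($m{\left(A,F \right)} = \frac{F + F}{A - 214} = \frac{2 F}{-214 + A}$)
$\sqrt{\left(43247 + 152687\right) + m{\left(-38,277 \right)}} = \sqrt{\left(43247 + 152687\right) + 2 \cdot 277 \frac{1}{-214 - 38}} = \sqrt{195934 + 2 \cdot 277 \frac{1}{-252}} = \sqrt{195934 + 2 \cdot 277 \left(- \frac{1}{252}\right)} = \sqrt{195934 - \frac{277}{126}} = \sqrt{\frac{24687407}{126}} = \frac{\sqrt{345623698}}{42}$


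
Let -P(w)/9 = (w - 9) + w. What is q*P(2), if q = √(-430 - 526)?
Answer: 90*I*√239 ≈ 1391.4*I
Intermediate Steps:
q = 2*I*√239 (q = √(-956) = 2*I*√239 ≈ 30.919*I)
P(w) = 81 - 18*w (P(w) = -9*((w - 9) + w) = -9*((-9 + w) + w) = -9*(-9 + 2*w) = 81 - 18*w)
q*P(2) = (2*I*√239)*(81 - 18*2) = (2*I*√239)*(81 - 36) = (2*I*√239)*45 = 90*I*√239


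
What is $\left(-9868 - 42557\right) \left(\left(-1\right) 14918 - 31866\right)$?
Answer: $2452651200$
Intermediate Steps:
$\left(-9868 - 42557\right) \left(\left(-1\right) 14918 - 31866\right) = - 52425 \left(-14918 - 31866\right) = \left(-52425\right) \left(-46784\right) = 2452651200$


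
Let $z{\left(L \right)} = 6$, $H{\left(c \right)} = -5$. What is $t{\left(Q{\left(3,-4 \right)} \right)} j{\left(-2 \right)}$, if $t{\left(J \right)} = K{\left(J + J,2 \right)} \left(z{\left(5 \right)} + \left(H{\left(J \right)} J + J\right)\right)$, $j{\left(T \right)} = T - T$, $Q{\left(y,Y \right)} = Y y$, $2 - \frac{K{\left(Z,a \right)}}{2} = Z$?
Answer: $0$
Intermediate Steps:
$K{\left(Z,a \right)} = 4 - 2 Z$
$j{\left(T \right)} = 0$
$t{\left(J \right)} = \left(4 - 4 J\right) \left(6 - 4 J\right)$ ($t{\left(J \right)} = \left(4 - 2 \left(J + J\right)\right) \left(6 + \left(- 5 J + J\right)\right) = \left(4 - 2 \cdot 2 J\right) \left(6 - 4 J\right) = \left(4 - 4 J\right) \left(6 - 4 J\right)$)
$t{\left(Q{\left(3,-4 \right)} \right)} j{\left(-2 \right)} = \left(24 - 40 \left(\left(-4\right) 3\right) + 16 \left(\left(-4\right) 3\right)^{2}\right) 0 = \left(24 - -480 + 16 \left(-12\right)^{2}\right) 0 = \left(24 + 480 + 16 \cdot 144\right) 0 = \left(24 + 480 + 2304\right) 0 = 2808 \cdot 0 = 0$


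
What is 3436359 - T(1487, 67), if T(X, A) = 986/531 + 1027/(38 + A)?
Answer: 63864515726/18585 ≈ 3.4363e+6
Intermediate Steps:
T(X, A) = 986/531 + 1027/(38 + A) (T(X, A) = 986*(1/531) + 1027/(38 + A) = 986/531 + 1027/(38 + A))
3436359 - T(1487, 67) = 3436359 - (582805 + 986*67)/(531*(38 + 67)) = 3436359 - (582805 + 66062)/(531*105) = 3436359 - 648867/(531*105) = 3436359 - 1*216289/18585 = 3436359 - 216289/18585 = 63864515726/18585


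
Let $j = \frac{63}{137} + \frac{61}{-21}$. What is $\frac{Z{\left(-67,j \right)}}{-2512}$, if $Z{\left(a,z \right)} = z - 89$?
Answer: $\frac{263087}{7227024} \approx 0.036403$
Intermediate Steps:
$j = - \frac{7034}{2877}$ ($j = 63 \cdot \frac{1}{137} + 61 \left(- \frac{1}{21}\right) = \frac{63}{137} - \frac{61}{21} = - \frac{7034}{2877} \approx -2.4449$)
$Z{\left(a,z \right)} = -89 + z$
$\frac{Z{\left(-67,j \right)}}{-2512} = \frac{-89 - \frac{7034}{2877}}{-2512} = \left(- \frac{263087}{2877}\right) \left(- \frac{1}{2512}\right) = \frac{263087}{7227024}$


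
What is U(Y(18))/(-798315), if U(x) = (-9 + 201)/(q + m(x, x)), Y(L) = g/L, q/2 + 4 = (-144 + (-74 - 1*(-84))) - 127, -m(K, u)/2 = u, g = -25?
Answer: 576/1262668225 ≈ 4.5618e-7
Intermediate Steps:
m(K, u) = -2*u
q = -530 (q = -8 + 2*((-144 + (-74 - 1*(-84))) - 127) = -8 + 2*((-144 + (-74 + 84)) - 127) = -8 + 2*((-144 + 10) - 127) = -8 + 2*(-134 - 127) = -8 + 2*(-261) = -8 - 522 = -530)
Y(L) = -25/L
U(x) = 192/(-530 - 2*x) (U(x) = (-9 + 201)/(-530 - 2*x) = 192/(-530 - 2*x))
U(Y(18))/(-798315) = -96/(265 - 25/18)/(-798315) = -96/(265 - 25*1/18)*(-1/798315) = -96/(265 - 25/18)*(-1/798315) = -96/4745/18*(-1/798315) = -96*18/4745*(-1/798315) = -1728/4745*(-1/798315) = 576/1262668225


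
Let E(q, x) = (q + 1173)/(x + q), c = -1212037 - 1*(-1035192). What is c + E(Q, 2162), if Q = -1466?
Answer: -123084413/696 ≈ -1.7685e+5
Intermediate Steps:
c = -176845 (c = -1212037 + 1035192 = -176845)
E(q, x) = (1173 + q)/(q + x)
c + E(Q, 2162) = -176845 + (1173 - 1466)/(-1466 + 2162) = -176845 - 293/696 = -123084413/696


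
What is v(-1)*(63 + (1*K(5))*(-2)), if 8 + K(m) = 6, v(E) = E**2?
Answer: 67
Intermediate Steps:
K(m) = -2 (K(m) = -8 + 6 = -2)
v(-1)*(63 + (1*K(5))*(-2)) = (-1)**2*(63 + (1*(-2))*(-2)) = 1*(63 - 2*(-2)) = 1*(63 + 4) = 1*67 = 67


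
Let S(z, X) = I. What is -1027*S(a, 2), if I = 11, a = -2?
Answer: -11297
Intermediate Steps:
S(z, X) = 11
-1027*S(a, 2) = -1027*11 = -11297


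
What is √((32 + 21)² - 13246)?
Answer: 7*I*√213 ≈ 102.16*I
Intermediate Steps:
√((32 + 21)² - 13246) = √(53² - 13246) = √(2809 - 13246) = √(-10437) = 7*I*√213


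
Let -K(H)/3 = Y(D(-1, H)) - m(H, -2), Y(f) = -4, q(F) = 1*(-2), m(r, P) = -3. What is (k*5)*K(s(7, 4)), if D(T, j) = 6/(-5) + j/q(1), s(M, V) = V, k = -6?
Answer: -90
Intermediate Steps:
q(F) = -2
D(T, j) = -6/5 - j/2 (D(T, j) = 6/(-5) + j/(-2) = 6*(-1/5) + j*(-1/2) = -6/5 - j/2)
K(H) = 3 (K(H) = -3*(-4 - 1*(-3)) = -3*(-4 + 3) = -3*(-1) = 3)
(k*5)*K(s(7, 4)) = -6*5*3 = -30*3 = -90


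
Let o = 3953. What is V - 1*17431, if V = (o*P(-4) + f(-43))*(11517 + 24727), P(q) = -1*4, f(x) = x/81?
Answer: -46423270771/81 ≈ -5.7313e+8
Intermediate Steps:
f(x) = x/81 (f(x) = x*(1/81) = x/81)
P(q) = -4
V = -46421858860/81 (V = (3953*(-4) + (1/81)*(-43))*(11517 + 24727) = (-15812 - 43/81)*36244 = -1280815/81*36244 = -46421858860/81 ≈ -5.7311e+8)
V - 1*17431 = -46421858860/81 - 1*17431 = -46421858860/81 - 17431 = -46423270771/81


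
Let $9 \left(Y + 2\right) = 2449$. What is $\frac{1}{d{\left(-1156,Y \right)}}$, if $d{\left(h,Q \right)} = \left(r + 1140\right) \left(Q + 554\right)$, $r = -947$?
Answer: $\frac{9}{1431481} \approx 6.2872 \cdot 10^{-6}$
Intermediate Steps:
$Y = \frac{2431}{9}$ ($Y = -2 + \frac{1}{9} \cdot 2449 = -2 + \frac{2449}{9} = \frac{2431}{9} \approx 270.11$)
$d{\left(h,Q \right)} = 106922 + 193 Q$ ($d{\left(h,Q \right)} = \left(-947 + 1140\right) \left(Q + 554\right) = 193 \left(554 + Q\right) = 106922 + 193 Q$)
$\frac{1}{d{\left(-1156,Y \right)}} = \frac{1}{106922 + 193 \cdot \frac{2431}{9}} = \frac{1}{106922 + \frac{469183}{9}} = \frac{1}{\frac{1431481}{9}} = \frac{9}{1431481}$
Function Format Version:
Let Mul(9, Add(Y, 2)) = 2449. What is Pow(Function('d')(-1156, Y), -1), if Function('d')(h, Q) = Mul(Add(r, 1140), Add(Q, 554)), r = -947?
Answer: Rational(9, 1431481) ≈ 6.2872e-6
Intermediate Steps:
Y = Rational(2431, 9) (Y = Add(-2, Mul(Rational(1, 9), 2449)) = Add(-2, Rational(2449, 9)) = Rational(2431, 9) ≈ 270.11)
Function('d')(h, Q) = Add(106922, Mul(193, Q)) (Function('d')(h, Q) = Mul(Add(-947, 1140), Add(Q, 554)) = Mul(193, Add(554, Q)) = Add(106922, Mul(193, Q)))
Pow(Function('d')(-1156, Y), -1) = Pow(Add(106922, Mul(193, Rational(2431, 9))), -1) = Pow(Add(106922, Rational(469183, 9)), -1) = Pow(Rational(1431481, 9), -1) = Rational(9, 1431481)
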